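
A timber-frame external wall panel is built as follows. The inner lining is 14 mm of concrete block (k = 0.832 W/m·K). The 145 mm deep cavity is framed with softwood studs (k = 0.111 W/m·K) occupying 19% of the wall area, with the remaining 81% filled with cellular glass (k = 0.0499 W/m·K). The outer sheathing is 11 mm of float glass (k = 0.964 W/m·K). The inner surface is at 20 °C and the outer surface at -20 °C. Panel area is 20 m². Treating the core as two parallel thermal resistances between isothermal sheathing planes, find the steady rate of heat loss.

Q ≈ 335 W

Sheathing layers in series; stud and cavity paths in parallel between them.
R_inner = 0.014/(0.832×20) = 8.413×10^-4 K/W
R_stud  = 0.145/(0.111×0.19×20) = 0.3438 K/W
R_cav   = 0.145/(0.0499×0.81×20) = 0.1794 K/W
1/R_core = 1/R_stud + 1/R_cav → R_core = 0.1179 K/W
R_outer = 0.011/(0.964×20) = 5.705×10^-4 K/W
R_total = 0.1193 K/W
Q = ΔT/R_total = 40/0.1193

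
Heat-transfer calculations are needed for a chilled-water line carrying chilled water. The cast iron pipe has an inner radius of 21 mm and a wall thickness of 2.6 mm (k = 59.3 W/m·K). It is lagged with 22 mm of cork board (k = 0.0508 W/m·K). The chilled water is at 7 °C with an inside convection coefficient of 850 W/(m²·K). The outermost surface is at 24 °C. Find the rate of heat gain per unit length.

Cylindrical conduction, so R = ln(r₂/r₁)/(2πkL) per layer, in series:
R_inner film = 1/(h_i·2πr₁L) = 1/(850×2π×0.021×1) = 0.008916 K/W
R_cast iron pipe wall = ln(23.6/21)/(2π×59.3×1) = 3.133×10^-4 K/W
R_cork board = ln(45.6/23.6)/(2π×0.0508×1) = 2.064 K/W
R_total = 2.073 K/W
Q = ΔT/R_total = 17/2.073

q′ ≈ 8.2 W/m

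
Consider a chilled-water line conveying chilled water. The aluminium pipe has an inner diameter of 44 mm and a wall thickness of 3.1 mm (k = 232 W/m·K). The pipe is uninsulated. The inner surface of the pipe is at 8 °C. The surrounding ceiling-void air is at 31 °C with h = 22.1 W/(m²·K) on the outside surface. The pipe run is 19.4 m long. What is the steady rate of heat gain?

Treating each annulus and film as a series resistance:
R_aluminium pipe wall = ln(25.1/22)/(2π×232×19.4) = 4.662×10^-6 K/W
R_outer film = 1/(h_o·2πr_oL) = 1/(22.1×2π×0.0251×19.4) = 0.01479 K/W
R_total = 0.01479 K/W
Q = ΔT/R_total = 23/0.01479

Q ≈ 1550 W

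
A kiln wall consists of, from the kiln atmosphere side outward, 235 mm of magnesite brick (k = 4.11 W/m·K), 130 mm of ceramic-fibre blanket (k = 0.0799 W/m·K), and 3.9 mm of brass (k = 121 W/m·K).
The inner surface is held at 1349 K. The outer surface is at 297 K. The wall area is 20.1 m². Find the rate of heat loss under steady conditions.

Thermal resistances in series:
R_magnesite brick = L/(kA) = 0.235/(4.11×20.1) = 0.002845 K/W
R_ceramic-fibre blanket = L/(kA) = 0.13/(0.0799×20.1) = 0.08095 K/W
R_brass = L/(kA) = 0.0039/(121×20.1) = 1.604×10^-6 K/W
R_total = 0.08379 K/W
Q = ΔT / R_total = 1052 / 0.08379

Q ≈ 12600 W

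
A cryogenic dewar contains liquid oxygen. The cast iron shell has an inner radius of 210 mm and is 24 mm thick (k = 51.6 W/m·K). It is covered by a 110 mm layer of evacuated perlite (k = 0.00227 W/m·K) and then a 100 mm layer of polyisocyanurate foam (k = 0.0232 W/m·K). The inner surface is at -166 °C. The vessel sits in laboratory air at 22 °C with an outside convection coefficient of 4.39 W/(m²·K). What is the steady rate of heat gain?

For a spherical shell R = (1/r₁ − 1/r₂)/(4πk); film R = 1/(h·4πr²). In series:
R_cast iron shell = (1/0.21 − 1/0.234)/(4π×51.6) = 7.532×10^-4 K/W
R_evacuated perlite = (1/0.234 − 1/0.344)/(4π×0.00227) = 47.91 K/W
R_polyisocyanurate foam = (1/0.344 − 1/0.444)/(4π×0.0232) = 2.246 K/W
R_outer film = 1/(h·4πr_o²) = 1/(4.39×4π×0.444²) = 0.09195 K/W
R_total = 50.24 K/W
Q = ΔT/R_total = 188/50.24

Q ≈ 3.74 W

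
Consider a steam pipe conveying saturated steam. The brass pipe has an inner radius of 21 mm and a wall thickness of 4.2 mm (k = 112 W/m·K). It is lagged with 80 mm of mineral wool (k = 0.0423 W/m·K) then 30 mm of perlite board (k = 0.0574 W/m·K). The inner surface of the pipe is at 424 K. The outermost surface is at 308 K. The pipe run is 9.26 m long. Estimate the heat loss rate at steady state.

Radial resistances (cylindrical: R_cond = ln(r_o/r_i)/(2πkL), R_conv = 1/(h·2πrL)):
R_brass pipe wall = ln(25.2/21)/(2π×112×9.26) = 2.798×10^-5 K/W
R_mineral wool = ln(105.2/25.2)/(2π×0.0423×9.26) = 0.5806 K/W
R_perlite board = ln(135.2/105.2)/(2π×0.0574×9.26) = 0.07512 K/W
R_total = 0.6558 K/W
Q = ΔT/R_total = 116/0.6558

Q ≈ 177 W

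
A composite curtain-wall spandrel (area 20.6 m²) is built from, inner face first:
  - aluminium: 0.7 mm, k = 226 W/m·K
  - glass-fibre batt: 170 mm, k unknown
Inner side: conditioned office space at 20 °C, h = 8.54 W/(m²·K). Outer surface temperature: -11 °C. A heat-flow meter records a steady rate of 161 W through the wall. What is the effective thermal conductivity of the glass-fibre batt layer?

Thermal resistances in series:
R_inner film = 1/(h_i·A) = 1/(8.54×20.6) = 0.005684 K/W
R_aluminium = L/(kA) = 0.0007/(226×20.6) = 1.504×10^-7 K/W
Sum of known resistances R_other = 0.005684 K/W
Total R = ΔT/Q = 31/161 = 0.1925 K/W
R_glass-fibre batt = R_total − R_other = 0.1869 K/W
k = L/(R·A) = 0.17/(0.1869×20.6)

k ≈ 0.0442 W/(m·K)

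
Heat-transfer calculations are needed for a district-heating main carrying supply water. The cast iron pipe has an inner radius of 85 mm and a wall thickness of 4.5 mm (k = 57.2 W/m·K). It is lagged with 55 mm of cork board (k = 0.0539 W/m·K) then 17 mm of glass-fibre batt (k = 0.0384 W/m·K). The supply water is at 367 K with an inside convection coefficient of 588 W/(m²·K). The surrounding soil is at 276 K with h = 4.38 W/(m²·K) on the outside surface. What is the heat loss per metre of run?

Cylindrical conduction, so R = ln(r₂/r₁)/(2πkL) per layer, in series:
R_inner film = 1/(h_i·2πr₁L) = 1/(588×2π×0.085×1) = 0.003184 K/W
R_cast iron pipe wall = ln(89.5/85)/(2π×57.2×1) = 1.435×10^-4 K/W
R_cork board = ln(144.5/89.5)/(2π×0.0539×1) = 1.415 K/W
R_glass-fibre batt = ln(161.5/144.5)/(2π×0.0384×1) = 0.461 K/W
R_outer film = 1/(h_o·2πr_oL) = 1/(4.38×2π×0.1615×1) = 0.225 K/W
R_total = 2.104 K/W
Q = ΔT/R_total = 91/2.104

q′ ≈ 43.3 W/m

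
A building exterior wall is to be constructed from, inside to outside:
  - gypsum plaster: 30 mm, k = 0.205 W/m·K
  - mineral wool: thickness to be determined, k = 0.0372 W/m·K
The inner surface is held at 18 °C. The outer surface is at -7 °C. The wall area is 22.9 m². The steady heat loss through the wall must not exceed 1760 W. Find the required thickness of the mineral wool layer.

Model the wall as resistances in series:
R_gypsum plaster = L/(kA) = 0.03/(0.205×22.9) = 0.00639 K/W
Sum of the known resistances R_other = 0.00639 K/W
Required total resistance R_tot = ΔT/Q_allow = 25/1760 = 0.0142 K/W
R_mineral wool = R_tot − R_other = 0.007814 K/W
L = R·k·A = 0.007814×0.0372×22.9

L ≈ 6.66 mm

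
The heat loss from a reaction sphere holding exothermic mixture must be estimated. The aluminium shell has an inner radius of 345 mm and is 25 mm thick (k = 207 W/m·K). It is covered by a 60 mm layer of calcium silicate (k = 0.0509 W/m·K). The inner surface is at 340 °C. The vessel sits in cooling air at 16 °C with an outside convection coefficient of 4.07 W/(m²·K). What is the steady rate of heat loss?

Spherical conduction: R = (1/r_in − 1/r_out)/(4πk) per layer; series-sum.
R_aluminium shell = (1/0.345 − 1/0.37)/(4π×207) = 7.529×10^-5 K/W
R_calcium silicate = (1/0.37 − 1/0.43)/(4π×0.0509) = 0.5896 K/W
R_outer film = 1/(h·4πr_o²) = 1/(4.07×4π×0.43²) = 0.1057 K/W
R_total = 0.6954 K/W
Q = ΔT/R_total = 324/0.6954

Q ≈ 466 W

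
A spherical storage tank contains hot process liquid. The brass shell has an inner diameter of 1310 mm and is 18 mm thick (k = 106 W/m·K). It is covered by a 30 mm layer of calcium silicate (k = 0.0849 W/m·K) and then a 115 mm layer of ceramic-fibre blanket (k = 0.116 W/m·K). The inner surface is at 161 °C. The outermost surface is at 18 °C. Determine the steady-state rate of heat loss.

Q ≈ 727 W

Spherical conduction: R = (1/r_in − 1/r_out)/(4πk) per layer; series-sum.
R_brass shell = (1/0.655 − 1/0.673)/(4π×106) = 3.065×10^-5 K/W
R_calcium silicate = (1/0.673 − 1/0.703)/(4π×0.0849) = 0.05943 K/W
R_ceramic-fibre blanket = (1/0.703 − 1/0.818)/(4π×0.116) = 0.1372 K/W
R_total = 0.1967 K/W
Q = ΔT/R_total = 143/0.1967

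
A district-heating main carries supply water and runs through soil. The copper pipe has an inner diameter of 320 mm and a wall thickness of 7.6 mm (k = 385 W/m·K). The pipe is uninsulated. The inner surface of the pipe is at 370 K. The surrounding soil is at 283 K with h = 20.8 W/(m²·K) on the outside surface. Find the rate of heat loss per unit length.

Radial resistances (cylindrical: R_cond = ln(r_o/r_i)/(2πkL), R_conv = 1/(h·2πrL)):
R_copper pipe wall = ln(167.6/160)/(2π×385×1) = 1.918×10^-5 K/W
R_outer film = 1/(h_o·2πr_oL) = 1/(20.8×2π×0.1676×1) = 0.04565 K/W
R_total = 0.04567 K/W
Q = ΔT/R_total = 87/0.04567

q′ ≈ 1900 W/m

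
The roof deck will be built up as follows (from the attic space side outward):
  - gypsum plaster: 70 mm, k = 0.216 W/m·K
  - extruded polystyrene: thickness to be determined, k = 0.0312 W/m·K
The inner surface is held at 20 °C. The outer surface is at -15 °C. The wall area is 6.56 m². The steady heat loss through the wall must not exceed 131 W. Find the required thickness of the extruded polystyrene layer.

L ≈ 44.6 mm

Treating each layer as a thermal resistance in series:
R_gypsum plaster = L/(kA) = 0.07/(0.216×6.56) = 0.0494 K/W
Sum of the known resistances R_other = 0.0494 K/W
Required total resistance R_tot = ΔT/Q_allow = 35/131 = 0.2672 K/W
R_extruded polystyrene = R_tot − R_other = 0.2178 K/W
L = R·k·A = 0.2178×0.0312×6.56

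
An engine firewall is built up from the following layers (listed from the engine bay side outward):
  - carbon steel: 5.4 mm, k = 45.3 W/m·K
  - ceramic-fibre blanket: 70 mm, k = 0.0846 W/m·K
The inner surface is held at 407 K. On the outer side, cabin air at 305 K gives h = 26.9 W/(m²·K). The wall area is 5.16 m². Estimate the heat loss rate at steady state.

Model the wall as resistances in series:
R_carbon steel = L/(kA) = 0.0054/(45.3×5.16) = 2.31×10^-5 K/W
R_ceramic-fibre blanket = L/(kA) = 0.07/(0.0846×5.16) = 0.1604 K/W
R_outer film = 1/(h_o·A) = 1/(26.9×5.16) = 0.007204 K/W
R_total = 0.1676 K/W
Q = ΔT / R_total = 102 / 0.1676

Q ≈ 609 W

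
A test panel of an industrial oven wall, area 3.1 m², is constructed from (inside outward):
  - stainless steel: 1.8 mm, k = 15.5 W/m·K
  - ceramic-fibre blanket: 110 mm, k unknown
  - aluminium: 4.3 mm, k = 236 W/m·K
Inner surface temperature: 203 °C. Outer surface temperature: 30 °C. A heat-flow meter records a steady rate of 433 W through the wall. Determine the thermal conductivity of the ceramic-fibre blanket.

Thermal resistances in series:
R_stainless steel = L/(kA) = 0.0018/(15.5×3.1) = 3.746×10^-5 K/W
R_aluminium = L/(kA) = 0.0043/(236×3.1) = 5.878×10^-6 K/W
Sum of known resistances R_other = 4.334×10^-5 K/W
Total R = ΔT/Q = 173/433 = 0.3995 K/W
R_ceramic-fibre blanket = R_total − R_other = 0.3995 K/W
k = L/(R·A) = 0.11/(0.3995×3.1)

k ≈ 0.0888 W/(m·K)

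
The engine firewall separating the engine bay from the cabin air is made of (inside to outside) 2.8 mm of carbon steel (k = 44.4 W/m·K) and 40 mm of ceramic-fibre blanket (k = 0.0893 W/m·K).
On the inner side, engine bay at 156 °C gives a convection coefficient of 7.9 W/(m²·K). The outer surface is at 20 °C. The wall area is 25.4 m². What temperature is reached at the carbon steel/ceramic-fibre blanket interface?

T ≈ 126 °C

Using the resistance-network approach (series):
R_inner film = 1/(h_i·A) = 1/(7.9×25.4) = 0.004984 K/W
R_carbon steel = L/(kA) = 0.0028/(44.4×25.4) = 2.483×10^-6 K/W
R_ceramic-fibre blanket = L/(kA) = 0.04/(0.0893×25.4) = 0.01763 K/W
R_total = 0.02262 K/W;  Q = ΔT/R_total = 136/0.02262 = 6012 W
T_interface = T_inner − Q·ΣR(inner→interface) = 156 − 6010×0.004986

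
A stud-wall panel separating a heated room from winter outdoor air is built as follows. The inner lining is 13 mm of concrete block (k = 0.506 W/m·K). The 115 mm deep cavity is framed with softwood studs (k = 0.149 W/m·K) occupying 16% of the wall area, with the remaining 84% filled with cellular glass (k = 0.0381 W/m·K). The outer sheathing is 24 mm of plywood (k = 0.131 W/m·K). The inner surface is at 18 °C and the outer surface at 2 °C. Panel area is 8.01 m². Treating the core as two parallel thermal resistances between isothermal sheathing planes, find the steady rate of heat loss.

Sheathing layers in series; stud and cavity paths in parallel between them.
R_inner = 0.013/(0.506×8.01) = 0.003207 K/W
R_stud  = 0.115/(0.149×0.16×8.01) = 0.6022 K/W
R_cav   = 0.115/(0.0381×0.84×8.01) = 0.4486 K/W
1/R_core = 1/R_stud + 1/R_cav → R_core = 0.2571 K/W
R_outer = 0.024/(0.131×8.01) = 0.02287 K/W
R_total = 0.2832 K/W
Q = ΔT/R_total = 16/0.2832

Q ≈ 56.5 W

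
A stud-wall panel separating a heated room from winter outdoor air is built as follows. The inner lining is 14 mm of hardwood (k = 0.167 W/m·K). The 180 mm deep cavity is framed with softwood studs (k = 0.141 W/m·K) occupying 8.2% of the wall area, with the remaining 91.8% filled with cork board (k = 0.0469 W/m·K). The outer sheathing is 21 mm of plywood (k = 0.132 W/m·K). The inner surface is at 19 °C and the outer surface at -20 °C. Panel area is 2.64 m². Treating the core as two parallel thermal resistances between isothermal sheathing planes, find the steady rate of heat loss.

Sheathing layers in series; stud and cavity paths in parallel between them.
R_inner = 0.014/(0.167×2.64) = 0.03175 K/W
R_stud  = 0.18/(0.141×0.082×2.64) = 5.897 K/W
R_cav   = 0.18/(0.0469×0.918×2.64) = 1.584 K/W
1/R_core = 1/R_stud + 1/R_cav → R_core = 1.248 K/W
R_outer = 0.021/(0.132×2.64) = 0.06026 K/W
R_total = 1.34 K/W
Q = ΔT/R_total = 39/1.34

Q ≈ 29.1 W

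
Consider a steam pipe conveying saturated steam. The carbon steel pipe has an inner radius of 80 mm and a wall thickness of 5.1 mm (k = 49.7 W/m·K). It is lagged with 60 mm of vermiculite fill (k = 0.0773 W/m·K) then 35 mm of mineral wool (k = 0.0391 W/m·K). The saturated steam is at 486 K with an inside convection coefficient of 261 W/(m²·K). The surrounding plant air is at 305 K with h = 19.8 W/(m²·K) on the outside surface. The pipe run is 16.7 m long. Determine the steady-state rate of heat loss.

Q ≈ 1490 W

For a radial system each layer contributes R = ln(r_out/r_in)/(2πkL); films add R = 1/(hA).
R_inner film = 1/(h_i·2πr₁L) = 1/(261×2π×0.08×16.7) = 4.564×10^-4 K/W
R_carbon steel pipe wall = ln(85.1/80)/(2π×49.7×16.7) = 1.185×10^-5 K/W
R_vermiculite fill = ln(145.1/85.1)/(2π×0.0773×16.7) = 0.06579 K/W
R_mineral wool = ln(180.1/145.1)/(2π×0.0391×16.7) = 0.05267 K/W
R_outer film = 1/(h_o·2πr_oL) = 1/(19.8×2π×0.1801×16.7) = 0.002673 K/W
R_total = 0.1216 K/W
Q = ΔT/R_total = 181/0.1216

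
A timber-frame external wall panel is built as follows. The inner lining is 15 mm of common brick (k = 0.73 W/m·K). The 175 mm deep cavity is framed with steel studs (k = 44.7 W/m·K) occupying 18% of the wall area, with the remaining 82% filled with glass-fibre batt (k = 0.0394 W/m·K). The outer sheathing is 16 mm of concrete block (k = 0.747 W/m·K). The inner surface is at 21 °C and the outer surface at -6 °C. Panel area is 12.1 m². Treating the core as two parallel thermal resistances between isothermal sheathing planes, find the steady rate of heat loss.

Q ≈ 5130 W

Sheathing layers in series; stud and cavity paths in parallel between them.
R_inner = 0.015/(0.73×12.1) = 0.001698 K/W
R_stud  = 0.175/(44.7×0.18×12.1) = 0.001798 K/W
R_cav   = 0.175/(0.0394×0.82×12.1) = 0.4477 K/W
1/R_core = 1/R_stud + 1/R_cav → R_core = 0.00179 K/W
R_outer = 0.016/(0.747×12.1) = 0.00177 K/W
R_total = 0.005259 K/W
Q = ΔT/R_total = 27/0.005259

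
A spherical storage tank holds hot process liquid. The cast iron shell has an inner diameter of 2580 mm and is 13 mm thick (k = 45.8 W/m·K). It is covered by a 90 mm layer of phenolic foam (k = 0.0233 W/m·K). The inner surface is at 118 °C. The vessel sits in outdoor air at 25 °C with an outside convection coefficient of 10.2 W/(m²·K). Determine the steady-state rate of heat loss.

Q ≈ 536 W

For a spherical shell R = (1/r₁ − 1/r₂)/(4πk); film R = 1/(h·4πr²). In series:
R_cast iron shell = (1/1.29 − 1/1.303)/(4π×45.8) = 1.344×10^-5 K/W
R_phenolic foam = (1/1.303 − 1/1.393)/(4π×0.0233) = 0.1693 K/W
R_outer film = 1/(h·4πr_o²) = 1/(10.2×4π×1.393²) = 0.004021 K/W
R_total = 0.1734 K/W
Q = ΔT/R_total = 93/0.1734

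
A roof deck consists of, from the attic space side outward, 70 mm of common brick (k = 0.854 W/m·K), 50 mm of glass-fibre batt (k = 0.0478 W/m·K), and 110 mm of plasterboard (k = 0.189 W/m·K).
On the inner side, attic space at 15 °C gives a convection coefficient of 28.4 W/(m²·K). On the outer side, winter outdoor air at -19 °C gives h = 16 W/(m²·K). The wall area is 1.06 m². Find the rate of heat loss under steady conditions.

Using the resistance-network approach (series):
R_inner film = 1/(h_i·A) = 1/(28.4×1.06) = 0.03322 K/W
R_common brick = L/(kA) = 0.07/(0.854×1.06) = 0.07733 K/W
R_glass-fibre batt = L/(kA) = 0.05/(0.0478×1.06) = 0.9868 K/W
R_plasterboard = L/(kA) = 0.11/(0.189×1.06) = 0.5491 K/W
R_outer film = 1/(h_o·A) = 1/(16×1.06) = 0.05896 K/W
R_total = 1.705 K/W
Q = ΔT / R_total = 34 / 1.705

Q ≈ 19.9 W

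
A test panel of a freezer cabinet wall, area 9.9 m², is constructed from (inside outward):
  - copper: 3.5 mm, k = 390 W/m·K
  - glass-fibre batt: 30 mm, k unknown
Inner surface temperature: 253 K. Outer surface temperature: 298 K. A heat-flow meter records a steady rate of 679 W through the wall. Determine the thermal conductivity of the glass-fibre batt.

k ≈ 0.0457 W/(m·K)

Treating each layer as a thermal resistance in series:
R_copper = L/(kA) = 0.0035/(390×9.9) = 9.065×10^-7 K/W
Sum of known resistances R_other = 9.065×10^-7 K/W
Total R = ΔT/Q = 45/679 = 0.06627 K/W
R_glass-fibre batt = R_total − R_other = 0.06627 K/W
k = L/(R·A) = 0.03/(0.06627×9.9)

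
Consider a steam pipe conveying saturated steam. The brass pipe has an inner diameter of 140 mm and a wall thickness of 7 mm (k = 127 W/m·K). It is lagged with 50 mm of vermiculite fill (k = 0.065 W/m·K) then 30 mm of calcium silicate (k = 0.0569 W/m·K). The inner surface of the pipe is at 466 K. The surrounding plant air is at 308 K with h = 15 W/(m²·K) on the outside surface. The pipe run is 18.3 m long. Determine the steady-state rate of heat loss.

Q ≈ 1530 W

Radial resistances (cylindrical: R_cond = ln(r_o/r_i)/(2πkL), R_conv = 1/(h·2πrL)):
R_brass pipe wall = ln(77/70)/(2π×127×18.3) = 6.527×10^-6 K/W
R_vermiculite fill = ln(127/77)/(2π×0.065×18.3) = 0.06695 K/W
R_calcium silicate = ln(157/127)/(2π×0.0569×18.3) = 0.03241 K/W
R_outer film = 1/(h_o·2πr_oL) = 1/(15×2π×0.157×18.3) = 0.003693 K/W
R_total = 0.1031 K/W
Q = ΔT/R_total = 158/0.1031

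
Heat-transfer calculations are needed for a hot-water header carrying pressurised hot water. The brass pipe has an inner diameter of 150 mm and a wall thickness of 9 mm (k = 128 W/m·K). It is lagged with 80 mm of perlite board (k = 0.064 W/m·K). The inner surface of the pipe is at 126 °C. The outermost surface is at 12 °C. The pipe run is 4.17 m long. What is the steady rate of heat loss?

For a radial system each layer contributes R = ln(r_out/r_in)/(2πkL); films add R = 1/(hA).
R_brass pipe wall = ln(84/75)/(2π×128×4.17) = 3.379×10^-5 K/W
R_perlite board = ln(164/84)/(2π×0.064×4.17) = 0.399 K/W
R_total = 0.399 K/W
Q = ΔT/R_total = 114/0.399

Q ≈ 286 W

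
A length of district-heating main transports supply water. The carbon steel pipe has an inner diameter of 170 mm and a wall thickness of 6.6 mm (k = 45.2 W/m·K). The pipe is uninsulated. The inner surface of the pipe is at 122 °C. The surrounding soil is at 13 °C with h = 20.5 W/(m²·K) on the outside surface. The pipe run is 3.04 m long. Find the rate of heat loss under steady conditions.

Q ≈ 3900 W

Cylindrical conduction, so R = ln(r₂/r₁)/(2πkL) per layer, in series:
R_carbon steel pipe wall = ln(91.6/85)/(2π×45.2×3.04) = 8.662×10^-5 K/W
R_outer film = 1/(h_o·2πr_oL) = 1/(20.5×2π×0.0916×3.04) = 0.02788 K/W
R_total = 0.02797 K/W
Q = ΔT/R_total = 109/0.02797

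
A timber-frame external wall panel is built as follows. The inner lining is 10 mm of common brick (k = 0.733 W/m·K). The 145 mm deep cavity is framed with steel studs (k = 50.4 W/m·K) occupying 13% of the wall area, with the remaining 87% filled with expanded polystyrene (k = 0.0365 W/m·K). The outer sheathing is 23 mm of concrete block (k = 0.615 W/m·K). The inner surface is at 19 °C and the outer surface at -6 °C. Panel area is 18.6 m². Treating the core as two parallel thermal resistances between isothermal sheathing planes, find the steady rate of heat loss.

Sheathing layers in series; stud and cavity paths in parallel between them.
R_inner = 0.01/(0.733×18.6) = 7.335×10^-4 K/W
R_stud  = 0.145/(50.4×0.13×18.6) = 0.00119 K/W
R_cav   = 0.145/(0.0365×0.87×18.6) = 0.2455 K/W
1/R_core = 1/R_stud + 1/R_cav → R_core = 0.001184 K/W
R_outer = 0.023/(0.615×18.6) = 0.002011 K/W
R_total = 0.003928 K/W
Q = ΔT/R_total = 25/0.003928

Q ≈ 6360 W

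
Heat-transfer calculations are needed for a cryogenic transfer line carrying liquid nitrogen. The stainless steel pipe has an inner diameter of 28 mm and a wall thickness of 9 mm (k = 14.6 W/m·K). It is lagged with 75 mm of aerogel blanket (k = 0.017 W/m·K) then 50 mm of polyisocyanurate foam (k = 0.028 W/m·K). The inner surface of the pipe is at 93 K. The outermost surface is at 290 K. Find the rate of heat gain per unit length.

q′ ≈ 12.4 W/m

Radial resistances (cylindrical: R_cond = ln(r_o/r_i)/(2πkL), R_conv = 1/(h·2πrL)):
R_stainless steel pipe wall = ln(23/14)/(2π×14.6×1) = 0.005412 K/W
R_aerogel blanket = ln(98/23)/(2π×0.017×1) = 13.57 K/W
R_polyisocyanurate foam = ln(148/98)/(2π×0.028×1) = 2.343 K/W
R_total = 15.92 K/W
Q = ΔT/R_total = 197/15.92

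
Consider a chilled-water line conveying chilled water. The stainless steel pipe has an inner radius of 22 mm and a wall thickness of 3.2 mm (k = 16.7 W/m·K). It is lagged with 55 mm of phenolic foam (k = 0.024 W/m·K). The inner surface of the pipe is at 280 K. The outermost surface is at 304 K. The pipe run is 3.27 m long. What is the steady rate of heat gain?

Radial resistances (cylindrical: R_cond = ln(r_o/r_i)/(2πkL), R_conv = 1/(h·2πrL)):
R_stainless steel pipe wall = ln(25.2/22)/(2π×16.7×3.27) = 3.958×10^-4 K/W
R_phenolic foam = ln(80.2/25.2)/(2π×0.024×3.27) = 2.348 K/W
R_total = 2.348 K/W
Q = ΔT/R_total = 24/2.348

Q ≈ 10.2 W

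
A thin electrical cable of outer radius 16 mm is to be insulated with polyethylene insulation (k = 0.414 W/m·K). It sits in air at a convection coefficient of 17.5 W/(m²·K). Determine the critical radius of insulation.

For a cylinder r_cr = k/h = 0.414/17.5
r_cr = 23.7 mm; since the bare radius (16 mm) is below r_cr, adding a thin layer of insulation will *increase* heat loss.

r_cr ≈ 23.7 mm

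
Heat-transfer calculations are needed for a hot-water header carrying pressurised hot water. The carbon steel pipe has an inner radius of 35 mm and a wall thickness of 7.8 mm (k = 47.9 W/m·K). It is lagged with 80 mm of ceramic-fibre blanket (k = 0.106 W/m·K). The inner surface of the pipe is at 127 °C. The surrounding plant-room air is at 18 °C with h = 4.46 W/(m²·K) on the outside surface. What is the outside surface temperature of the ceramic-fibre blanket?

Per-layer cylindrical resistances, series-summed:
R_carbon steel pipe wall = ln(42.8/35)/(2π×47.9×1) = 6.685×10^-4 K/W
R_ceramic-fibre blanket = ln(122.8/42.8)/(2π×0.106×1) = 1.583 K/W
R_outer film = 1/(h_o·2πr_oL) = 1/(4.46×2π×0.1228×1) = 0.2906 K/W
R_total = 1.874 K/W
Q = ΔT/R_total = 109/1.874
Q = 58.2 W/m
T_interface = T_inner − Q·ΣR(inner→interface) = 127 − 58.2×1.583

T ≈ 34.9 °C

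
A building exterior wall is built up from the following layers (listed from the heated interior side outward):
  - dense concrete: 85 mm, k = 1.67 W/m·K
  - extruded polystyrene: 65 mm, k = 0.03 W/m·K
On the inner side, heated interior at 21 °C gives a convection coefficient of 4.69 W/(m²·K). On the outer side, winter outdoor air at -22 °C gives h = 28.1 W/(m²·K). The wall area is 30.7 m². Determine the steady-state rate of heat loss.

Q ≈ 535 W

Thermal resistances in series:
R_inner film = 1/(h_i·A) = 1/(4.69×30.7) = 0.006945 K/W
R_dense concrete = L/(kA) = 0.085/(1.67×30.7) = 0.001658 K/W
R_extruded polystyrene = L/(kA) = 0.065/(0.03×30.7) = 0.07058 K/W
R_outer film = 1/(h_o·A) = 1/(28.1×30.7) = 0.001159 K/W
R_total = 0.08034 K/W
Q = ΔT / R_total = 43 / 0.08034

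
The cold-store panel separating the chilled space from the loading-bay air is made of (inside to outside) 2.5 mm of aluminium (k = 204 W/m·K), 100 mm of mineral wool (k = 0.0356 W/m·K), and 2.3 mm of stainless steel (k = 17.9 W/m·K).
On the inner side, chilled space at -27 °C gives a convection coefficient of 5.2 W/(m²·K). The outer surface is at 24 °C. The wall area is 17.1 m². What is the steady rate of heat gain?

Series thermal resistances:
R_inner film = 1/(h_i·A) = 1/(5.2×17.1) = 0.01125 K/W
R_aluminium = L/(kA) = 0.0025/(204×17.1) = 7.167×10^-7 K/W
R_mineral wool = L/(kA) = 0.1/(0.0356×17.1) = 0.1643 K/W
R_stainless steel = L/(kA) = 0.0023/(17.9×17.1) = 7.514×10^-6 K/W
R_total = 0.1755 K/W
Q = ΔT / R_total = 51 / 0.1755

Q ≈ 291 W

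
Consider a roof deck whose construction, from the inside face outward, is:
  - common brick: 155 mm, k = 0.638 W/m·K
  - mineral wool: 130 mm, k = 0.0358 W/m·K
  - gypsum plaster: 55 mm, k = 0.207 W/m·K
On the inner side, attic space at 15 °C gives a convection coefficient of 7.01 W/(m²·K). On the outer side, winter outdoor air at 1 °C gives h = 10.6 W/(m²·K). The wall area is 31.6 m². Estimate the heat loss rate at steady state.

Q ≈ 101 W

Thermal resistances in series:
R_inner film = 1/(h_i·A) = 1/(7.01×31.6) = 0.004514 K/W
R_common brick = L/(kA) = 0.155/(0.638×31.6) = 0.007688 K/W
R_mineral wool = L/(kA) = 0.13/(0.0358×31.6) = 0.1149 K/W
R_gypsum plaster = L/(kA) = 0.055/(0.207×31.6) = 0.008408 K/W
R_outer film = 1/(h_o·A) = 1/(10.6×31.6) = 0.002985 K/W
R_total = 0.1385 K/W
Q = ΔT / R_total = 14 / 0.1385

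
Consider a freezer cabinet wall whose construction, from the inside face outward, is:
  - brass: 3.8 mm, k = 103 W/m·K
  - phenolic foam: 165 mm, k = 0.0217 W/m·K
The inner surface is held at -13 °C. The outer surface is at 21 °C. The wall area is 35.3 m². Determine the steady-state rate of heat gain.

Treating each layer as a thermal resistance in series:
R_brass = L/(kA) = 0.0038/(103×35.3) = 1.045×10^-6 K/W
R_phenolic foam = L/(kA) = 0.165/(0.0217×35.3) = 0.2154 K/W
R_total = 0.2154 K/W
Q = ΔT / R_total = 34 / 0.2154

Q ≈ 158 W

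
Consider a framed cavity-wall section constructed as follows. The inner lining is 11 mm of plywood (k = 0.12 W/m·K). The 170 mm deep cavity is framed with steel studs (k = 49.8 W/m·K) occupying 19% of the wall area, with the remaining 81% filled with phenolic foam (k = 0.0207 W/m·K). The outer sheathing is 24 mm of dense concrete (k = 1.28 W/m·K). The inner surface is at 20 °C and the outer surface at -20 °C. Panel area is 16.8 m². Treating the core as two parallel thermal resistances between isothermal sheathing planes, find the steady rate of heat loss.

Sheathing layers in series; stud and cavity paths in parallel between them.
R_inner = 0.011/(0.12×16.8) = 0.005456 K/W
R_stud  = 0.17/(49.8×0.19×16.8) = 0.001069 K/W
R_cav   = 0.17/(0.0207×0.81×16.8) = 0.6035 K/W
1/R_core = 1/R_stud + 1/R_cav → R_core = 0.001068 K/W
R_outer = 0.024/(1.28×16.8) = 0.001116 K/W
R_total = 0.00764 K/W
Q = ΔT/R_total = 40/0.00764

Q ≈ 5240 W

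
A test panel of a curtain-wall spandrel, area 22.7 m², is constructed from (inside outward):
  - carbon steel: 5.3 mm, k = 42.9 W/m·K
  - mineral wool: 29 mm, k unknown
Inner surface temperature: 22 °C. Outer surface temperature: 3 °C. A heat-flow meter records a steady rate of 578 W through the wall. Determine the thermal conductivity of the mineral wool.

k ≈ 0.0389 W/(m·K)

Series thermal resistances:
R_carbon steel = L/(kA) = 0.0053/(42.9×22.7) = 5.442×10^-6 K/W
Sum of known resistances R_other = 5.442×10^-6 K/W
Total R = ΔT/Q = 19/578 = 0.03287 K/W
R_mineral wool = R_total − R_other = 0.03287 K/W
k = L/(R·A) = 0.029/(0.03287×22.7)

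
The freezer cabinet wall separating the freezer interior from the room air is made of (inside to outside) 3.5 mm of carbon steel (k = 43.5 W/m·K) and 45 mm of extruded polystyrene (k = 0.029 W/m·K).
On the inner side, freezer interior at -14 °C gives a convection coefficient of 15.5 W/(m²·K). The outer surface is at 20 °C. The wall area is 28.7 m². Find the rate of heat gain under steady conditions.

Treating each layer as a thermal resistance in series:
R_inner film = 1/(h_i·A) = 1/(15.5×28.7) = 0.002248 K/W
R_carbon steel = L/(kA) = 0.0035/(43.5×28.7) = 2.803×10^-6 K/W
R_extruded polystyrene = L/(kA) = 0.045/(0.029×28.7) = 0.05407 K/W
R_total = 0.05632 K/W
Q = ΔT / R_total = 34 / 0.05632

Q ≈ 604 W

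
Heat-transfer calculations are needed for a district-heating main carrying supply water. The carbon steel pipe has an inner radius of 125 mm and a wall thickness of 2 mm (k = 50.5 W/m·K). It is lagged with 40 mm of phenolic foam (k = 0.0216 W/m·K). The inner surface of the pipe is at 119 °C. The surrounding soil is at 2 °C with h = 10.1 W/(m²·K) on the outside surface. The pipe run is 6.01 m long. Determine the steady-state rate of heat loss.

Q ≈ 333 W

Cylindrical conduction, so R = ln(r₂/r₁)/(2πkL) per layer, in series:
R_carbon steel pipe wall = ln(127/125)/(2π×50.5×6.01) = 8.324×10^-6 K/W
R_phenolic foam = ln(167/127)/(2π×0.0216×6.01) = 0.3357 K/W
R_outer film = 1/(h_o·2πr_oL) = 1/(10.1×2π×0.167×6.01) = 0.0157 K/W
R_total = 0.3514 K/W
Q = ΔT/R_total = 117/0.3514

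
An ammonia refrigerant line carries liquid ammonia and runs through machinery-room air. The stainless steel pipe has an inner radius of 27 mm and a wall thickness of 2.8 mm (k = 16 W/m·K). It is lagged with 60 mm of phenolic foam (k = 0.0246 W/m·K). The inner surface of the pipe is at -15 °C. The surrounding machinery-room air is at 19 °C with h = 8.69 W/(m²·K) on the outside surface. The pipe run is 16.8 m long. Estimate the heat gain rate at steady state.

Cylindrical conduction, so R = ln(r₂/r₁)/(2πkL) per layer, in series:
R_stainless steel pipe wall = ln(29.8/27)/(2π×16×16.8) = 5.842×10^-5 K/W
R_phenolic foam = ln(89.8/29.8)/(2π×0.0246×16.8) = 0.4248 K/W
R_outer film = 1/(h_o·2πr_oL) = 1/(8.69×2π×0.0898×16.8) = 0.01214 K/W
R_total = 0.437 K/W
Q = ΔT/R_total = 34/0.437

Q ≈ 77.8 W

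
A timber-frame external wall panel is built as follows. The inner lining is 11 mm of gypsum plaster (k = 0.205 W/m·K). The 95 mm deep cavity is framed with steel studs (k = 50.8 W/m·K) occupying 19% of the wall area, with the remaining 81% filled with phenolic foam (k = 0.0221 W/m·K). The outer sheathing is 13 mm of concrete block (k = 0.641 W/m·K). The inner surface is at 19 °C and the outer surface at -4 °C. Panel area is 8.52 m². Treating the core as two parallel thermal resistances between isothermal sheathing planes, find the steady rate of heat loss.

Sheathing layers in series; stud and cavity paths in parallel between them.
R_inner = 0.011/(0.205×8.52) = 0.006298 K/W
R_stud  = 0.095/(50.8×0.19×8.52) = 0.001155 K/W
R_cav   = 0.095/(0.0221×0.81×8.52) = 0.6229 K/W
1/R_core = 1/R_stud + 1/R_cav → R_core = 0.001153 K/W
R_outer = 0.013/(0.641×8.52) = 0.00238 K/W
R_total = 0.009831 K/W
Q = ΔT/R_total = 23/0.009831

Q ≈ 2340 W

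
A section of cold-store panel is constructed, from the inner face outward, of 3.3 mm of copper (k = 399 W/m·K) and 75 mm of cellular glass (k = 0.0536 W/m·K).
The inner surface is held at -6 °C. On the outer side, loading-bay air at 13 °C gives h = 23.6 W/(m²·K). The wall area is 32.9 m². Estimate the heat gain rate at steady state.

Q ≈ 434 W

Model the wall as resistances in series:
R_copper = L/(kA) = 0.0033/(399×32.9) = 2.514×10^-7 K/W
R_cellular glass = L/(kA) = 0.075/(0.0536×32.9) = 0.04253 K/W
R_outer film = 1/(h_o·A) = 1/(23.6×32.9) = 0.001288 K/W
R_total = 0.04382 K/W
Q = ΔT / R_total = 19 / 0.04382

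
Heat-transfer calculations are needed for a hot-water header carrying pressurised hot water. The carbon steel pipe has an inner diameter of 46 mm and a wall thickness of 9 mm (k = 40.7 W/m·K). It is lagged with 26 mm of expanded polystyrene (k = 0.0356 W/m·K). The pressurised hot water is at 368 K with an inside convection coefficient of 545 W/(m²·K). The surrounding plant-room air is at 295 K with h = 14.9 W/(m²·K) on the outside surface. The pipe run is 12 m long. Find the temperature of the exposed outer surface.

For a radial system each layer contributes R = ln(r_out/r_in)/(2πkL); films add R = 1/(hA).
R_inner film = 1/(h_i·2πr₁L) = 1/(545×2π×0.023×12) = 0.001058 K/W
R_carbon steel pipe wall = ln(32/23)/(2π×40.7×12) = 1.076×10^-4 K/W
R_expanded polystyrene = ln(58/32)/(2π×0.0356×12) = 0.2216 K/W
R_outer film = 1/(h_o·2πr_oL) = 1/(14.9×2π×0.058×12) = 0.01535 K/W
R_total = 0.2381 K/W
Q = ΔT/R_total = 73/0.2381
Q = 307 W
T_interface = T_inner − Q·ΣR(inner→interface) = 368 − 307×0.2227

T ≈ 300 K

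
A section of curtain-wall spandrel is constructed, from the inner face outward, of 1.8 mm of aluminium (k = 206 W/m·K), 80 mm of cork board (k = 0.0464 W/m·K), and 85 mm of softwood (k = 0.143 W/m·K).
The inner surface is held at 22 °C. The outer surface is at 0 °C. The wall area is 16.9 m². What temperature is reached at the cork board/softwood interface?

Model the wall as resistances in series:
R_aluminium = L/(kA) = 0.0018/(206×16.9) = 5.17×10^-7 K/W
R_cork board = L/(kA) = 0.08/(0.0464×16.9) = 0.102 K/W
R_softwood = L/(kA) = 0.085/(0.143×16.9) = 0.03517 K/W
R_total = 0.1372 K/W;  Q = ΔT/R_total = 22/0.1372 = 160.4 W
T_interface = T_inner − Q·ΣR(inner→interface) = 22 − 160×0.102

T ≈ 5.64 °C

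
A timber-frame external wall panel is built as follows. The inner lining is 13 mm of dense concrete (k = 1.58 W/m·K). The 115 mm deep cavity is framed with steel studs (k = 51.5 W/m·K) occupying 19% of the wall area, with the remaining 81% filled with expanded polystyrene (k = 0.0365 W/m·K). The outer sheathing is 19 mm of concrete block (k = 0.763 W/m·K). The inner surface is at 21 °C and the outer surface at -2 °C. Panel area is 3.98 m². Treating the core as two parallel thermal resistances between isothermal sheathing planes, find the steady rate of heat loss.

Sheathing layers in series; stud and cavity paths in parallel between them.
R_inner = 0.013/(1.58×3.98) = 0.002067 K/W
R_stud  = 0.115/(51.5×0.19×3.98) = 0.002953 K/W
R_cav   = 0.115/(0.0365×0.81×3.98) = 0.9773 K/W
1/R_core = 1/R_stud + 1/R_cav → R_core = 0.002944 K/W
R_outer = 0.019/(0.763×3.98) = 0.006257 K/W
R_total = 0.01127 K/W
Q = ΔT/R_total = 23/0.01127

Q ≈ 2040 W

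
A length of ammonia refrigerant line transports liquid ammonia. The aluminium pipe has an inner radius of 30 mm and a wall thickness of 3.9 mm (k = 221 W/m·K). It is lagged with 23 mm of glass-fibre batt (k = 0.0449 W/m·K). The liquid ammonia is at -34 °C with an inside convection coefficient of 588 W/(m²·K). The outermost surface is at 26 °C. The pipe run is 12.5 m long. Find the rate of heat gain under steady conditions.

For a radial system each layer contributes R = ln(r_out/r_in)/(2πkL); films add R = 1/(hA).
R_inner film = 1/(h_i·2πr₁L) = 1/(588×2π×0.03×12.5) = 7.218×10^-4 K/W
R_aluminium pipe wall = ln(33.9/30)/(2π×221×12.5) = 7.041×10^-6 K/W
R_glass-fibre batt = ln(56.9/33.9)/(2π×0.0449×12.5) = 0.1469 K/W
R_total = 0.1476 K/W
Q = ΔT/R_total = 60/0.1476

Q ≈ 407 W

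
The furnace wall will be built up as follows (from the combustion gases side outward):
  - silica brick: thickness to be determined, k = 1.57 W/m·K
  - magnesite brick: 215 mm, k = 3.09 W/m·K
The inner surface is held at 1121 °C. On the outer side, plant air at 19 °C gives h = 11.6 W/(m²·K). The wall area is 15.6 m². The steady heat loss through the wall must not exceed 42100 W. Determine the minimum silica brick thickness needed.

L ≈ 397 mm

Thermal resistances in series:
R_magnesite brick = L/(kA) = 0.215/(3.09×15.6) = 0.00446 K/W
R_outer film = 1/(h_o·A) = 1/(11.6×15.6) = 0.005526 K/W
Sum of the known resistances R_other = 0.009986 K/W
Required total resistance R_tot = ΔT/Q_allow = 1102/42100 = 0.02618 K/W
R_silica brick = R_tot − R_other = 0.01619 K/W
L = R·k·A = 0.01619×1.57×15.6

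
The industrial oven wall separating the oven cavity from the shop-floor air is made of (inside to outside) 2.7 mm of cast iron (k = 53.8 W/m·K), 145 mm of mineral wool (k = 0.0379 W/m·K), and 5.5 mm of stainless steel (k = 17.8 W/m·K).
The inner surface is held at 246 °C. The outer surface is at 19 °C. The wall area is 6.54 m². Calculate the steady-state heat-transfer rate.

Q ≈ 388 W

Series thermal resistances:
R_cast iron = L/(kA) = 0.0027/(53.8×6.54) = 7.674×10^-6 K/W
R_mineral wool = L/(kA) = 0.145/(0.0379×6.54) = 0.585 K/W
R_stainless steel = L/(kA) = 0.0055/(17.8×6.54) = 4.725×10^-5 K/W
R_total = 0.585 K/W
Q = ΔT / R_total = 227 / 0.585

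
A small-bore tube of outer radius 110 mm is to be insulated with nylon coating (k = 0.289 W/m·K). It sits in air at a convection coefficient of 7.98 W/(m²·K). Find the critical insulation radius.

r_cr ≈ 36.2 mm

For a cylinder r_cr = k/h = 0.289/7.98
r_cr = 36.2 mm; since the bare radius (110 mm) is above r_cr, any added insulation will reduce heat loss.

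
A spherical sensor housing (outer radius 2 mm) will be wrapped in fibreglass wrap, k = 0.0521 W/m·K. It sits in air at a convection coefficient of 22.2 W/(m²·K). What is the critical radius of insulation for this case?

For a sphere r_cr = 2k/h = 2×0.0521/22.2
r_cr = 4.69 mm; since the bare radius (2 mm) is below r_cr, adding a thin layer of insulation will *increase* heat loss.

r_cr ≈ 4.69 mm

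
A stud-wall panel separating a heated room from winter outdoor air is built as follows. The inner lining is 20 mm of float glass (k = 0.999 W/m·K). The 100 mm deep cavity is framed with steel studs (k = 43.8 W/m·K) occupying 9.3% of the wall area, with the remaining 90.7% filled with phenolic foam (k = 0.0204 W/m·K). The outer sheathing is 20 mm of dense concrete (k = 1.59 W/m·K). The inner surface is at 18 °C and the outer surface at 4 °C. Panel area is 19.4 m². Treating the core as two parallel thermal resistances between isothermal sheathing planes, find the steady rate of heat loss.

Q ≈ 4760 W

Sheathing layers in series; stud and cavity paths in parallel between them.
R_inner = 0.02/(0.999×19.4) = 0.001032 K/W
R_stud  = 0.1/(43.8×0.093×19.4) = 0.001265 K/W
R_cav   = 0.1/(0.0204×0.907×19.4) = 0.2786 K/W
1/R_core = 1/R_stud + 1/R_cav → R_core = 0.00126 K/W
R_outer = 0.02/(1.59×19.4) = 6.484×10^-4 K/W
R_total = 0.00294 K/W
Q = ΔT/R_total = 14/0.00294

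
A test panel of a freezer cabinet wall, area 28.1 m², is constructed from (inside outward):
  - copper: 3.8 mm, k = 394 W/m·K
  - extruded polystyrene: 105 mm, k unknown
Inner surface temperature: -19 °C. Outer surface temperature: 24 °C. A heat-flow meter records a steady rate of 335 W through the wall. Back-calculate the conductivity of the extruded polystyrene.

Thermal resistances in series:
R_copper = L/(kA) = 0.0038/(394×28.1) = 3.432×10^-7 K/W
Sum of known resistances R_other = 3.432×10^-7 K/W
Total R = ΔT/Q = 43/335 = 0.1284 K/W
R_extruded polystyrene = R_total − R_other = 0.1284 K/W
k = L/(R·A) = 0.105/(0.1284×28.1)

k ≈ 0.0291 W/(m·K)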